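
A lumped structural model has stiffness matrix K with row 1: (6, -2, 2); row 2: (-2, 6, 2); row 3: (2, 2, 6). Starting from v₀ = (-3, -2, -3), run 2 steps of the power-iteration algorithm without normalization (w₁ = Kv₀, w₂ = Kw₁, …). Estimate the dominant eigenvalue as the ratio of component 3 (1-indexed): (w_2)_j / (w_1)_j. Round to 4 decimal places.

8.2857

w1 = Kv₀ = (6·(-3) + (-2)·(-2) + 2·(-3); (-2)·(-3) + 6·(-2) + 2·(-3); 2·(-3) + 2·(-2) + 6·(-3)) = (-20, -12, -28)
w2 = Kw1 = (6·(-20) + (-2)·(-12) + 2·(-28); (-2)·(-20) + 6·(-12) + 2·(-28); 2·(-20) + 2·(-12) + 6·(-28)) = (-152, -88, -232)
Ratio at component: -232 / -28 = 8.2857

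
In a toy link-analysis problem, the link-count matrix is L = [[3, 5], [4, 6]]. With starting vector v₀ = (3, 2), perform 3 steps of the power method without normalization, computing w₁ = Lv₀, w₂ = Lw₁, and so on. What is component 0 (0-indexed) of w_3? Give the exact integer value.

1631

w1 = Lv₀ = (19, 24)
w2 = Lw1 = (177, 220)
w3 = Lw2 = (1631, 2028)
The requested component of w3 is 1631.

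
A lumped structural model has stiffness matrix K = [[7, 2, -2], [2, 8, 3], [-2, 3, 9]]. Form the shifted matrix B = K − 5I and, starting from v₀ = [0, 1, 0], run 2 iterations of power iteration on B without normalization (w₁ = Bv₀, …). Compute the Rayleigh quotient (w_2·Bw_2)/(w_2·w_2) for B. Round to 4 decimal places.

μ ≈ 6.2915

B = K − 5I has rows (2, 2, -2); (2, 3, 3); (-2, 3, 4)
w1 = Bv₀ = (2·0 + 2·1 + (-2)·0; 2·0 + 3·1 + 3·0; (-2)·0 + 3·1 + 4·0) = (2, 3, 3)
w2 = Bw1 = (2·2 + 2·3 + (-2)·3; 2·2 + 3·3 + 3·3; (-2)·2 + 3·3 + 4·3) = (4, 22, 17)
Bw2 = (18, 125, 126)
w2·Bw2 = 4964; w2·w2 = 789; μ ≈ 4964/789 = 6.2915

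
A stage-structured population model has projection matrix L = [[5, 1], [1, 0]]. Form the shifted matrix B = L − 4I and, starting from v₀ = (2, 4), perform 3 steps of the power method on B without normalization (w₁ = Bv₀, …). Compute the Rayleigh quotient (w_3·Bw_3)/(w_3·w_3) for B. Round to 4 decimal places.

-4.1909

B = L − 4I has rows (1, 1); (1, -4)
w1 = Bv₀ = (1·2 + 1·4; 1·2 + (-4)·4) = (6, -14)
w2 = Bw1 = (1·6 + 1·(-14); 1·6 + (-4)·(-14)) = (-8, 62)
w3 = Bw2 = (54, -256)
Bw3 = (-202, 1078)
w3·Bw3 = -286876; w3·w3 = 68452; μ ≈ -286876/68452 = -4.1909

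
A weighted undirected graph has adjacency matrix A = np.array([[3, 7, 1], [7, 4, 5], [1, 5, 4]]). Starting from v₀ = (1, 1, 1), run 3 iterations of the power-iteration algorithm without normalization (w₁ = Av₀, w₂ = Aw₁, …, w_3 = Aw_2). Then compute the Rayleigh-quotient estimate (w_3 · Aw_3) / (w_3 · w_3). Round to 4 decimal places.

λ ≈ 12.7768

w1 = Av₀ = (3·1 + 7·1 + 1·1; 7·1 + 4·1 + 5·1; 1·1 + 5·1 + 4·1) = (11, 16, 10)
w2 = Aw1 = (3·11 + 7·16 + 1·10; 7·11 + 4·16 + 5·10; 1·11 + 5·16 + 4·10) = (155, 191, 131)
w3 = Aw2 = (1933, 2504, 1634)
Aw3 = (24961, 31717, 20989)
w3·Aw3 = 1933·24961 + 2504·31717 + 1634·20989 = 161965007; w3·w3 = 1933·1933 + 2504·2504 + 1634·1634 = 12676461
λ ≈ 161965007/12676461 = 12.7768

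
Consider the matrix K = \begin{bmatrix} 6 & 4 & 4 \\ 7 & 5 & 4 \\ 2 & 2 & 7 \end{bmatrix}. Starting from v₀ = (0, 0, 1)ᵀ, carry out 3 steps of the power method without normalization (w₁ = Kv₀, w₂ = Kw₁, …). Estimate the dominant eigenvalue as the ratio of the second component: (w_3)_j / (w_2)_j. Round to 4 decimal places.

w1 = Kv₀ = (6·0 + 4·0 + 4·1; 7·0 + 5·0 + 4·1; 2·0 + 2·0 + 7·1) = (4, 4, 7)
w2 = Kw1 = (6·4 + 4·4 + 4·7; 7·4 + 5·4 + 4·7; 2·4 + 2·4 + 7·7) = (68, 76, 65)
w3 = Kw2 = (972, 1116, 743)
Ratio at component: 1116 / 76 = 14.6842

14.6842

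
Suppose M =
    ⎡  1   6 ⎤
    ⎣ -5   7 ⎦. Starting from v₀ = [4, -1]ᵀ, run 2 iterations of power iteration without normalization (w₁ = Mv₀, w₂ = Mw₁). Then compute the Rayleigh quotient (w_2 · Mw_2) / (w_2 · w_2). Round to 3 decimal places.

λ ≈ 4.760

w1 = Mv₀ = (-2, -27)
w2 = Mw1 = (-164, -179)
Mw2 = (-1238, -433)
w2·Mw2 = (-164)·(-1238) + (-179)·(-433) = 280539; w2·w2 = (-164)·(-164) + (-179)·(-179) = 58937
λ ≈ 280539/58937 = 4.760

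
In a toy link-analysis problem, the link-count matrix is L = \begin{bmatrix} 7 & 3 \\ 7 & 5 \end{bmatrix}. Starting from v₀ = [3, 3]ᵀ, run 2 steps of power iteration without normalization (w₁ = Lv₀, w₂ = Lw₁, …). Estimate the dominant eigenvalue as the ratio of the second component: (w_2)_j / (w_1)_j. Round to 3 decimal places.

λ ≈ 10.833

w1 = Lv₀ = (7·3 + 3·3; 7·3 + 5·3) = (30, 36)
w2 = Lw1 = (7·30 + 3·36; 7·30 + 5·36) = (318, 390)
Ratio at component: 390 / 36 = 10.833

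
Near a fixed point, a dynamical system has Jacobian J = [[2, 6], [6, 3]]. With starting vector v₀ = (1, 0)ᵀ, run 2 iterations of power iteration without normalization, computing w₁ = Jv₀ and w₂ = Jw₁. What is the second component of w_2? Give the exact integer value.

30

w1 = Jv₀ = (2, 6)
w2 = Jw1 = (40, 30)
The requested component of w2 is 30.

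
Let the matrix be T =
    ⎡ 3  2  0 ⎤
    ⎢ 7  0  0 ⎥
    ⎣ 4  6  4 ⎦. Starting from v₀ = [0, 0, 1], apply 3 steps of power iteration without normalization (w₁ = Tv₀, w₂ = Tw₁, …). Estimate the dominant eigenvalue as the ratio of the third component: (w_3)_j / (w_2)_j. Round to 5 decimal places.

w1 = Tv₀ = (3·0 + 2·0 + 0·1; 7·0 + 0·0 + 0·1; 4·0 + 6·0 + 4·1) = (0, 0, 4)
w2 = Tw1 = (3·0 + 2·0 + 0·4; 7·0 + 0·0 + 0·4; 4·0 + 6·0 + 4·4) = (0, 0, 16)
w3 = Tw2 = (0, 0, 64)
Ratio at component: 64 / 16 = 4.00000

λ ≈ 4.00000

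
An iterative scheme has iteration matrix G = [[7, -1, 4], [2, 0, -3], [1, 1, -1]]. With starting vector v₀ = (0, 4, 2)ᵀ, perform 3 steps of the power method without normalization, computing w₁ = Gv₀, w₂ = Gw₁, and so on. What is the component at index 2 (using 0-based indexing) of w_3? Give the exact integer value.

w1 = Gv₀ = (7·0 + (-1)·4 + 4·2; 2·0 + 0·4 + (-3)·2; 1·0 + 1·4 + (-1)·2) = (4, -6, 2)
w2 = Gw1 = (7·4 + (-1)·(-6) + 4·2; 2·4 + 0·(-6) + (-3)·2; 1·4 + 1·(-6) + (-1)·2) = (42, 2, -4)
w3 = Gw2 = (276, 96, 48)
The requested component of w3 is 48.

48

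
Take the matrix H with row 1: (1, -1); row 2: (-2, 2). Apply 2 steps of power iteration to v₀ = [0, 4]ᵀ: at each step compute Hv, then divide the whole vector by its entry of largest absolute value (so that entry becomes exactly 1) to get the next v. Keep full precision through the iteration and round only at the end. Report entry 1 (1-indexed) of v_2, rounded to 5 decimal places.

Hv0 = (-4.000000, 8.000000); divide by 8.000000 → v1 = (-0.500000, 1.000000)
Hv1 = (-1.500000, 3.000000); divide by 3.000000 → v2 = (-0.500000, 1.000000)
Requested entry of v2: -12/24 = -0.50000

-0.50000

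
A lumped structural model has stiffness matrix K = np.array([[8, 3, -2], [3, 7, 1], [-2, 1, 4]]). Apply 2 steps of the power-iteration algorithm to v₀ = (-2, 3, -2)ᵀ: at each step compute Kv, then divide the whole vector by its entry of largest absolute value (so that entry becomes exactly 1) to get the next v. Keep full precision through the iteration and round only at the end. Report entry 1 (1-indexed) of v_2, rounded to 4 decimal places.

Kv0 = (-3.00000, 13.00000, -1.00000); divide by 13.00000 → v1 = (-0.23077, 1.00000, -0.07692)
Kv1 = (1.30769, 6.23077, 1.15385); divide by 6.23077 → v2 = (0.20988, 1.00000, 0.18519)
Requested entry of v2: 17/81 = 0.2099

0.2099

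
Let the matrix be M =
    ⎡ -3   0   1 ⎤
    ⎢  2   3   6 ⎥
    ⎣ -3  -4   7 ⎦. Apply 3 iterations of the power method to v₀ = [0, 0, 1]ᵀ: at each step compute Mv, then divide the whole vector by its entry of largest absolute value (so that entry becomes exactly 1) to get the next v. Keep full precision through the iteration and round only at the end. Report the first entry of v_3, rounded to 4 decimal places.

0.0307

Mv0 = (1.00000, 6.00000, 7.00000); divide by 7.00000 → v1 = (0.14286, 0.85714, 1.00000)
Mv1 = (0.57143, 8.85714, 3.14286); divide by 8.85714 → v2 = (0.06452, 1.00000, 0.35484)
Mv2 = (0.16129, 5.25806, -1.70968); divide by 5.25806 → v3 = (0.03067, 1.00000, -0.32515)
Requested entry of v3: 10/326 = 0.0307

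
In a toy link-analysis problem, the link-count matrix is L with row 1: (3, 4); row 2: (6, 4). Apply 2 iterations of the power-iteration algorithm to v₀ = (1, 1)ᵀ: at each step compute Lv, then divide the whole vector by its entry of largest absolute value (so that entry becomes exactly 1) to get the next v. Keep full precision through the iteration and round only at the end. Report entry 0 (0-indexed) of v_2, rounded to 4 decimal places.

0.7439

Lv0 = (7.00000, 10.00000); divide by 10.00000 → v1 = (0.70000, 1.00000)
Lv1 = (6.10000, 8.20000); divide by 8.20000 → v2 = (0.74390, 1.00000)
Requested entry of v2: 61/82 = 0.7439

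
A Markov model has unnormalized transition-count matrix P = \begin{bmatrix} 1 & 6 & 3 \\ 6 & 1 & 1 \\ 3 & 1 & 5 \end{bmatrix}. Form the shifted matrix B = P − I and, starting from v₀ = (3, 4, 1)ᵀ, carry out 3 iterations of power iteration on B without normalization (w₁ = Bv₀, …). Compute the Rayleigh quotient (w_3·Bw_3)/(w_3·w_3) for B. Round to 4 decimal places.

7.9812

B = P − I has rows (0, 6, 3); (6, 0, 1); (3, 1, 4)
w1 = Bv₀ = (0·3 + 6·4 + 3·1; 6·3 + 0·4 + 1·1; 3·3 + 1·4 + 4·1) = (27, 19, 17)
w2 = Bw1 = (0·27 + 6·19 + 3·17; 6·27 + 0·19 + 1·17; 3·27 + 1·19 + 4·17) = (165, 179, 168)
w3 = Bw2 = (1578, 1158, 1346)
Bw3 = (10986, 10814, 11276)
w3·Bw3 = 45036016; w3·w3 = 5642764; μ ≈ 45036016/5642764 = 7.9812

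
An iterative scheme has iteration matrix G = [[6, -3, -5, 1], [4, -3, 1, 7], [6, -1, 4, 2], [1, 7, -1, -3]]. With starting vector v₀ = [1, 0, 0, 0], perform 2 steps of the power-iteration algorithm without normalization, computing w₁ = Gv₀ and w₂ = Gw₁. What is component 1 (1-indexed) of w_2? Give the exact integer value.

w1 = Gv₀ = (6·1 + (-3)·0 + (-5)·0 + 1·0; 4·1 + (-3)·0 + 1·0 + 7·0; 6·1 + (-1)·0 + 4·0 + 2·0; 1·1 + 7·0 + (-1)·0 + (-3)·0) = (6, 4, 6, 1)
w2 = Gw1 = (6·6 + (-3)·4 + (-5)·6 + 1·1; 4·6 + (-3)·4 + 1·6 + 7·1; 6·6 + (-1)·4 + 4·6 + 2·1; 1·6 + 7·4 + (-1)·6 + (-3)·1) = (-5, 25, 58, 25)
The requested component of w2 is -5.

-5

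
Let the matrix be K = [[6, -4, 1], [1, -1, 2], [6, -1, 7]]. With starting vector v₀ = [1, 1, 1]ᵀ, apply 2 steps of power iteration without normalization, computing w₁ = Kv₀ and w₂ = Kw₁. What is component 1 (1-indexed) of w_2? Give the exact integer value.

22

w1 = Kv₀ = (6·1 + (-4)·1 + 1·1; 1·1 + (-1)·1 + 2·1; 6·1 + (-1)·1 + 7·1) = (3, 2, 12)
w2 = Kw1 = (6·3 + (-4)·2 + 1·12; 1·3 + (-1)·2 + 2·12; 6·3 + (-1)·2 + 7·12) = (22, 25, 100)
The requested component of w2 is 22.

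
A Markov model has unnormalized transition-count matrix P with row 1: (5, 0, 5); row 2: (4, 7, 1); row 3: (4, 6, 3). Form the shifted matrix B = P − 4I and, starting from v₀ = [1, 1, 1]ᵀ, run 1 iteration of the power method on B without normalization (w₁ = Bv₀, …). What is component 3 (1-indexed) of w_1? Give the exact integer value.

9

B = P − 4I has rows (1, 0, 5); (4, 3, 1); (4, 6, -1)
w1 = Bv₀ = (1·1 + 0·1 + 5·1; 4·1 + 3·1 + 1·1; 4·1 + 6·1 + (-1)·1) = (6, 8, 9)
Requested component of w1: 9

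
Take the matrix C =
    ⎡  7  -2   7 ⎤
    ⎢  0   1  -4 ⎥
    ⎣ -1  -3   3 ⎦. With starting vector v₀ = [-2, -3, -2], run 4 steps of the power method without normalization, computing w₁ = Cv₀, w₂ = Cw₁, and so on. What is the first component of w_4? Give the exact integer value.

w1 = Cv₀ = (7·(-2) + (-2)·(-3) + 7·(-2); 0·(-2) + 1·(-3) + (-4)·(-2); (-1)·(-2) + (-3)·(-3) + 3·(-2)) = (-22, 5, 5)
w2 = Cw1 = (7·(-22) + (-2)·5 + 7·5; 0·(-22) + 1·5 + (-4)·5; (-1)·(-22) + (-3)·5 + 3·5) = (-129, -15, 22)
w3 = Cw2 = (-719, -103, 240)
w4 = Cw3 = (-3147, -1063, 1748)
The requested component of w4 is -3147.

-3147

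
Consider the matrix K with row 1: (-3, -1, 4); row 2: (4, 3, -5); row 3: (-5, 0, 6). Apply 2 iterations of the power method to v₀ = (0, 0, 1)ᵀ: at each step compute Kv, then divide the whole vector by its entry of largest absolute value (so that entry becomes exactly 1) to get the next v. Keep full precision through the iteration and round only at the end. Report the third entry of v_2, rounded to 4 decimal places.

Kv0 = (4.00000, -5.00000, 6.00000); divide by 6.00000 → v1 = (0.66667, -0.83333, 1.00000)
Kv1 = (2.83333, -4.83333, 2.66667); divide by -4.83333 → v2 = (-0.58621, 1.00000, -0.55172)
Requested entry of v2: 16/-29 = -0.5517

-0.5517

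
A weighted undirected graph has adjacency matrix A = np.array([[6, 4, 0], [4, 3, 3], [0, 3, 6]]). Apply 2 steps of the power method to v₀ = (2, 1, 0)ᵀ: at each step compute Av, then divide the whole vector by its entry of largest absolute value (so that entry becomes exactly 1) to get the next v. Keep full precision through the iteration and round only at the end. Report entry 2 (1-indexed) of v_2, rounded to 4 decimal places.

0.7571

Av0 = (16.00000, 11.00000, 3.00000); divide by 16.00000 → v1 = (1.00000, 0.68750, 0.18750)
Av1 = (8.75000, 6.62500, 3.18750); divide by 8.75000 → v2 = (1.00000, 0.75714, 0.36429)
Requested entry of v2: 106/140 = 0.7571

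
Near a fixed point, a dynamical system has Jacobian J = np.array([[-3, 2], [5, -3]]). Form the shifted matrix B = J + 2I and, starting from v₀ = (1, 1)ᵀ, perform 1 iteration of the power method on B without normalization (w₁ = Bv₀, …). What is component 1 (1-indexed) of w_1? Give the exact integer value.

B = J + 2I has rows (-1, 2); (5, -1)
w1 = Bv₀ = ((-1)·1 + 2·1; 5·1 + (-1)·1) = (1, 4)
Requested component of w1: 1

1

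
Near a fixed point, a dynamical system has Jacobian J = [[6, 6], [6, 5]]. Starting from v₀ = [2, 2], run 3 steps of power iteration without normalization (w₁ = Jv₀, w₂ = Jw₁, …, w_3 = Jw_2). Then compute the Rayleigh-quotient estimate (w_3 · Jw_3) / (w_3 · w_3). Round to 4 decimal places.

w1 = Jv₀ = (6·2 + 6·2; 6·2 + 5·2) = (24, 22)
w2 = Jw1 = (6·24 + 6·22; 6·24 + 5·22) = (276, 254)
w3 = Jw2 = (3180, 2926)
Jw3 = (36636, 33710)
w3·Jw3 = 3180·36636 + 2926·33710 = 215137940; w3·w3 = 3180·3180 + 2926·2926 = 18673876
λ ≈ 215137940/18673876 = 11.5208

λ ≈ 11.5208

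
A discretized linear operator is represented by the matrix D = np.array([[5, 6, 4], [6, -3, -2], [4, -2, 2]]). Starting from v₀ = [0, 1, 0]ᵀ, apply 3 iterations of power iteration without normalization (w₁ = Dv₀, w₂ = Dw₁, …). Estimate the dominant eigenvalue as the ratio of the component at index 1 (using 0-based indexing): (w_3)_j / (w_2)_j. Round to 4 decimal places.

w1 = Dv₀ = (6, -3, -2)
w2 = Dw1 = (4, 49, 26)
w3 = Dw2 = (418, -175, -30)
Ratio at component: -175 / 49 = -3.5714

λ ≈ -3.5714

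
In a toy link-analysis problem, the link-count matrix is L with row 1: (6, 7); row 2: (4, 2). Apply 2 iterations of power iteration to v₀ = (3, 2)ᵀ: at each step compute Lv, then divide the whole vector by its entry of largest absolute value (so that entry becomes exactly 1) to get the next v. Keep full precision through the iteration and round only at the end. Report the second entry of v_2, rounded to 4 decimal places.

Lv0 = (32.00000, 16.00000); divide by 32.00000 → v1 = (1.00000, 0.50000)
Lv1 = (9.50000, 5.00000); divide by 9.50000 → v2 = (1.00000, 0.52632)
Requested entry of v2: 160/304 = 0.5263

0.5263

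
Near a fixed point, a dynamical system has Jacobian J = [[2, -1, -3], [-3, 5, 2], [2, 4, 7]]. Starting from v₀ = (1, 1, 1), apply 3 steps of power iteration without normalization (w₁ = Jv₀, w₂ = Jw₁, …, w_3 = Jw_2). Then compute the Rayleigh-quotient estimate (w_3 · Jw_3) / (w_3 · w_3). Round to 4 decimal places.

w1 = Jv₀ = (-2, 4, 13)
w2 = Jw1 = (-47, 52, 103)
w3 = Jw2 = (-455, 607, 835)
Jw3 = (-4022, 6070, 7363)
w3·Jw3 = (-455)·(-4022) + 607·6070 + 835·7363 = 11662605; w3·w3 = (-455)·(-455) + 607·607 + 835·835 = 1272699
λ ≈ 11662605/1272699 = 9.1637

λ ≈ 9.1637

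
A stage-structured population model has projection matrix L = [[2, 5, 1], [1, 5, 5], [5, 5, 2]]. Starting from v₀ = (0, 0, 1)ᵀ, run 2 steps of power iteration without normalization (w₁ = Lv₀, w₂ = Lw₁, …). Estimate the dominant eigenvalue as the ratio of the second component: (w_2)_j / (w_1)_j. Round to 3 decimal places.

w1 = Lv₀ = (2·0 + 5·0 + 1·1; 1·0 + 5·0 + 5·1; 5·0 + 5·0 + 2·1) = (1, 5, 2)
w2 = Lw1 = (2·1 + 5·5 + 1·2; 1·1 + 5·5 + 5·2; 5·1 + 5·5 + 2·2) = (29, 36, 34)
Ratio at component: 36 / 5 = 7.200

7.200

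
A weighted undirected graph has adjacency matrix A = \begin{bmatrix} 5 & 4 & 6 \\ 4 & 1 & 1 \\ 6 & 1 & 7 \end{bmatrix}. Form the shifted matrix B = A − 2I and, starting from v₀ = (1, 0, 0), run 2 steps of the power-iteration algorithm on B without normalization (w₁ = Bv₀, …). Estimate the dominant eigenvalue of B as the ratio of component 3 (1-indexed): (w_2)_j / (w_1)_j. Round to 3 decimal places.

B = A − 2I has rows (3, 4, 6); (4, -1, 1); (6, 1, 5)
w1 = Bv₀ = (3, 4, 6)
w2 = Bw1 = (61, 14, 52)
Ratio: 52/6 = 8.667

μ ≈ 8.667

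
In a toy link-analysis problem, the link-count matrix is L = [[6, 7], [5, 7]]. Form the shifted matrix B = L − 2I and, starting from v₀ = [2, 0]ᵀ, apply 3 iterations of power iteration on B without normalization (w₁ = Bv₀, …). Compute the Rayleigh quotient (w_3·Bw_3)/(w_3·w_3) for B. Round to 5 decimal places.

B = L − 2I has rows (4, 7); (5, 5)
w1 = Bv₀ = (4·2 + 7·0; 5·2 + 5·0) = (8, 10)
w2 = Bw1 = (4·8 + 7·10; 5·8 + 5·10) = (102, 90)
w3 = Bw2 = (1038, 960)
Bw3 = (10872, 9990)
w3·Bw3 = 20875536; w3·w3 = 1999044; μ ≈ 20875536/1999044 = 10.44276

10.44276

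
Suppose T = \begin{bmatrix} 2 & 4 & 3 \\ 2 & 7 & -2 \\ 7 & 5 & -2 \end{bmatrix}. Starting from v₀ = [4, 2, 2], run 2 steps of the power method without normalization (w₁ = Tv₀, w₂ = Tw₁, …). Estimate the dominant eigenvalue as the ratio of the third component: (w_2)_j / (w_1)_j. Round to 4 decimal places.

λ ≈ 5.1765

w1 = Tv₀ = (22, 18, 34)
w2 = Tw1 = (218, 102, 176)
Ratio at component: 176 / 34 = 5.1765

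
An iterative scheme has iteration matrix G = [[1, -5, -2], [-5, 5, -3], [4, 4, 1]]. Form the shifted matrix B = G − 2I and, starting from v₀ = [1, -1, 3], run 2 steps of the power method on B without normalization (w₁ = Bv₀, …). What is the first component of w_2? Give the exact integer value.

B = G − 2I has rows (-1, -5, -2); (-5, 3, -3); (4, 4, -1)
w1 = Bv₀ = ((-1)·1 + (-5)·(-1) + (-2)·3; (-5)·1 + 3·(-1) + (-3)·3; 4·1 + 4·(-1) + (-1)·3) = (-2, -17, -3)
w2 = Bw1 = ((-1)·(-2) + (-5)·(-17) + (-2)·(-3); (-5)·(-2) + 3·(-17) + (-3)·(-3); 4·(-2) + 4·(-17) + (-1)·(-3)) = (93, -32, -73)
Requested component of w2: 93

93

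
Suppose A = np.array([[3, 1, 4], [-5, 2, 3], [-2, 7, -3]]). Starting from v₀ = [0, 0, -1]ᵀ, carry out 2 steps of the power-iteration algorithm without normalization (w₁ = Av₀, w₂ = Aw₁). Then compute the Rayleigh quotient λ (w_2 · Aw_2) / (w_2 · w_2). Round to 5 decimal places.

w1 = Av₀ = (-4, -3, 3)
w2 = Aw1 = (-3, 23, -22)
Aw2 = (-74, -5, 233)
w2·Aw2 = (-3)·(-74) + 23·(-5) + (-22)·233 = -5019; w2·w2 = (-3)·(-3) + 23·23 + (-22)·(-22) = 1022
λ ≈ -5019/1022 = -4.91096

λ ≈ -4.91096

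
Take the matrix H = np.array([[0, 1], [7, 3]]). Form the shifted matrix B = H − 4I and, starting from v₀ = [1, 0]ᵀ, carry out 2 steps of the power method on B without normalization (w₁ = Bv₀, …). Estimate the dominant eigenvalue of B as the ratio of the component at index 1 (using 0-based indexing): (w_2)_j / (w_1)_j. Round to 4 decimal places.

B = H − 4I has rows (-4, 1); (7, -1)
w1 = Bv₀ = (-4, 7)
w2 = Bw1 = (23, -35)
Ratio: -35/7 = -5.0000

μ ≈ -5.0000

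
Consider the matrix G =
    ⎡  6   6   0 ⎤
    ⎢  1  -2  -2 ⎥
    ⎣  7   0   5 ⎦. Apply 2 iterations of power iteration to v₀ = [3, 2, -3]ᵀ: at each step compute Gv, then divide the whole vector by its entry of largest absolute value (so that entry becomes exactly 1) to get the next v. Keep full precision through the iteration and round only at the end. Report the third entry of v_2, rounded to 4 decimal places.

1.0000

Gv0 = (30.00000, 5.00000, 6.00000); divide by 30.00000 → v1 = (1.00000, 0.16667, 0.20000)
Gv1 = (7.00000, 0.26667, 8.00000); divide by 8.00000 → v2 = (0.87500, 0.03333, 1.00000)
Requested entry of v2: 240/240 = 1.0000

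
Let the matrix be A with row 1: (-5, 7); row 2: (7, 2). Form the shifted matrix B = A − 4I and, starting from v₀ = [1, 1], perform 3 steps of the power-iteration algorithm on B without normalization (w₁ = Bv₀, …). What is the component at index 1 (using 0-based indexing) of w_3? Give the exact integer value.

419

B = A − 4I has rows (-9, 7); (7, -2)
w1 = Bv₀ = ((-9)·1 + 7·1; 7·1 + (-2)·1) = (-2, 5)
w2 = Bw1 = ((-9)·(-2) + 7·5; 7·(-2) + (-2)·5) = (53, -24)
w3 = Bw2 = (-645, 419)
Requested component of w3: 419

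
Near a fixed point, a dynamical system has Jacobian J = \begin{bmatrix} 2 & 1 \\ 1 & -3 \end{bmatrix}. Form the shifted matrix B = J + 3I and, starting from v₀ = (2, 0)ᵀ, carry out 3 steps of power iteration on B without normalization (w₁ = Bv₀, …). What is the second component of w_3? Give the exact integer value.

B = J + 3I has rows (5, 1); (1, 0)
w1 = Bv₀ = (10, 2)
w2 = Bw1 = (52, 10)
w3 = Bw2 = (270, 52)
Requested component of w3: 52

52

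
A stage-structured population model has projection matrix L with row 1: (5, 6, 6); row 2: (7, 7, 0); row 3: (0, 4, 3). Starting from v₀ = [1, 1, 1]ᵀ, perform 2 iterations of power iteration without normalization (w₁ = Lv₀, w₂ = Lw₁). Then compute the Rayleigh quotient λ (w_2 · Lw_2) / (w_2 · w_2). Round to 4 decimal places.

λ ≈ 13.6311

w1 = Lv₀ = (5·1 + 6·1 + 6·1; 7·1 + 7·1 + 0·1; 0·1 + 4·1 + 3·1) = (17, 14, 7)
w2 = Lw1 = (5·17 + 6·14 + 6·7; 7·17 + 7·14 + 0·7; 0·17 + 4·14 + 3·7) = (211, 217, 77)
Lw2 = (2819, 2996, 1099)
w2·Lw2 = 211·2819 + 217·2996 + 77·1099 = 1329564; w2·w2 = 211·211 + 217·217 + 77·77 = 97539
λ ≈ 1329564/97539 = 13.6311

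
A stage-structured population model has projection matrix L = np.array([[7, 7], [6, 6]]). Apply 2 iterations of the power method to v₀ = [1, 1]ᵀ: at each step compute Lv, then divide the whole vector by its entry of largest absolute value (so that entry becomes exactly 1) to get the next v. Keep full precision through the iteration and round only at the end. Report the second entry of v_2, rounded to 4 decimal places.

0.8571

Lv0 = (14.00000, 12.00000); divide by 14.00000 → v1 = (1.00000, 0.85714)
Lv1 = (13.00000, 11.14286); divide by 13.00000 → v2 = (1.00000, 0.85714)
Requested entry of v2: 156/182 = 0.8571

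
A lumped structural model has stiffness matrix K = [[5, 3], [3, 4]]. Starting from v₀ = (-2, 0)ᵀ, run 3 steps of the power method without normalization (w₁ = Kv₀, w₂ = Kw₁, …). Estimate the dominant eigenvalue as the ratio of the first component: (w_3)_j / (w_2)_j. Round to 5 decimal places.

w1 = Kv₀ = (-10, -6)
w2 = Kw1 = (-68, -54)
w3 = Kw2 = (-502, -420)
Ratio at component: -502 / -68 = 7.38235

7.38235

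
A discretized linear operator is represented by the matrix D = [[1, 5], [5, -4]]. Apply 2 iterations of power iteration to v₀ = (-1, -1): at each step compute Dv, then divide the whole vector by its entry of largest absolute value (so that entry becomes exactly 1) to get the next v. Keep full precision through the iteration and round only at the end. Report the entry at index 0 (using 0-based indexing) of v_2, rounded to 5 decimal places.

Dv0 = (-6.000000, -1.000000); divide by -6.000000 → v1 = (1.000000, 0.166667)
Dv1 = (1.833333, 4.333333); divide by 4.333333 → v2 = (0.423077, 1.000000)
Requested entry of v2: -11/-26 = 0.42308

0.42308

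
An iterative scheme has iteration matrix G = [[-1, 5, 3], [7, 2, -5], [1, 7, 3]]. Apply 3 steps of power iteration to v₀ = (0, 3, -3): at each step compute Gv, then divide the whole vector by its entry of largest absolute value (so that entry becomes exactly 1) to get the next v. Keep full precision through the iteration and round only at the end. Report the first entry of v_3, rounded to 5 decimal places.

0.63448

Gv0 = (6.000000, 21.000000, 12.000000); divide by 21.000000 → v1 = (0.285714, 1.000000, 0.571429)
Gv1 = (6.428571, 1.142857, 9.000000); divide by 9.000000 → v2 = (0.714286, 0.126984, 1.000000)
Gv2 = (2.920635, 0.253968, 4.603175); divide by 4.603175 → v3 = (0.634483, 0.055172, 1.000000)
Requested entry of v3: 552/870 = 0.63448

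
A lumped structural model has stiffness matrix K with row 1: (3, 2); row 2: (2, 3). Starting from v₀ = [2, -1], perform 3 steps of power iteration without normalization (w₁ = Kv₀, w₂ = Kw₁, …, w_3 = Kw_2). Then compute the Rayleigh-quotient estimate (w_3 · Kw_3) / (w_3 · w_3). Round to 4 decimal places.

λ ≈ 4.9977

w1 = Kv₀ = (3·2 + 2·(-1); 2·2 + 3·(-1)) = (4, 1)
w2 = Kw1 = (3·4 + 2·1; 2·4 + 3·1) = (14, 11)
w3 = Kw2 = (64, 61)
Kw3 = (314, 311)
w3·Kw3 = 64·314 + 61·311 = 39067; w3·w3 = 64·64 + 61·61 = 7817
λ ≈ 39067/7817 = 4.9977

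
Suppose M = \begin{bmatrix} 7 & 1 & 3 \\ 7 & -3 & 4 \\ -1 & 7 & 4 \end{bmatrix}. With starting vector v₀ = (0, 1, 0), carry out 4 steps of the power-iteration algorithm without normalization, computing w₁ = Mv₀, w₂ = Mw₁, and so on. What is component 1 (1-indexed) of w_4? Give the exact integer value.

w1 = Mv₀ = (1, -3, 7)
w2 = Mw1 = (25, 44, 6)
w3 = Mw2 = (237, 67, 307)
w4 = Mw3 = (2647, 2686, 1460)
The requested component of w4 is 2647.

2647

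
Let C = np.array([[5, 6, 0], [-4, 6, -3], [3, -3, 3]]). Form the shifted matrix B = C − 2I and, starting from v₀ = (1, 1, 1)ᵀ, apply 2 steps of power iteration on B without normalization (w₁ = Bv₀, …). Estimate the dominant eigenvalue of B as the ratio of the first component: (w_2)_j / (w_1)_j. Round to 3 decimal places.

B = C − 2I has rows (3, 6, 0); (-4, 4, -3); (3, -3, 1)
w1 = Bv₀ = (3·1 + 6·1 + 0·1; (-4)·1 + 4·1 + (-3)·1; 3·1 + (-3)·1 + 1·1) = (9, -3, 1)
w2 = Bw1 = (3·9 + 6·(-3) + 0·1; (-4)·9 + 4·(-3) + (-3)·1; 3·9 + (-3)·(-3) + 1·1) = (9, -51, 37)
Ratio: 9/9 = 1.000

μ ≈ 1.000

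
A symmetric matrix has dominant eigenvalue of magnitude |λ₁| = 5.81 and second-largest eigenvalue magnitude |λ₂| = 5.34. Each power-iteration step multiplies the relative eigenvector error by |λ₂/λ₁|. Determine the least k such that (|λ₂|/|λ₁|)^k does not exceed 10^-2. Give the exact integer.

|λ₂/λ₁| = 5.34/5.81 = 0.91910
Need k ≥ ln(10^-2) / ln(0.91910) = -4.6052 / -0.0844 ≈ 54.593
Smallest integer k satisfying the bound: 55

55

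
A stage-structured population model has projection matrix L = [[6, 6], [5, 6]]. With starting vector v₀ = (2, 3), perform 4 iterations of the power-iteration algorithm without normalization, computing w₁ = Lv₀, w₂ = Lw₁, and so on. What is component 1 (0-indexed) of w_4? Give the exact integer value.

41868

w1 = Lv₀ = (30, 28)
w2 = Lw1 = (348, 318)
w3 = Lw2 = (3996, 3648)
w4 = Lw3 = (45864, 41868)
The requested component of w4 is 41868.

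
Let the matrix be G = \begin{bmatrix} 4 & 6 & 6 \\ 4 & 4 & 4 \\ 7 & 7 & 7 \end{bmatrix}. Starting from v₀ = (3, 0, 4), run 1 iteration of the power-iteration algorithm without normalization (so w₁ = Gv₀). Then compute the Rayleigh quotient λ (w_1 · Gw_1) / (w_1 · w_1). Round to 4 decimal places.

w1 = Gv₀ = (4·3 + 6·0 + 6·4; 4·3 + 4·0 + 4·4; 7·3 + 7·0 + 7·4) = (36, 28, 49)
Gw1 = (606, 452, 791)
w1·Gw1 = 36·606 + 28·452 + 49·791 = 73231; w1·w1 = 36·36 + 28·28 + 49·49 = 4481
λ ≈ 73231/4481 = 16.3426

16.3426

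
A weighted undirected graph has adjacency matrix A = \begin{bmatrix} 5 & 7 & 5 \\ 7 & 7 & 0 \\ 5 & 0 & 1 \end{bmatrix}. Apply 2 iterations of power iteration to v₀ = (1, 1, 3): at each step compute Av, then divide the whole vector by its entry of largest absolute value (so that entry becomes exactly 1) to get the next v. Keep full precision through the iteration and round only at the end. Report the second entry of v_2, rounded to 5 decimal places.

Av0 = (27.000000, 14.000000, 8.000000); divide by 27.000000 → v1 = (1.000000, 0.518519, 0.296296)
Av1 = (10.111111, 10.629630, 5.296296); divide by 10.629630 → v2 = (0.951220, 1.000000, 0.498258)
Requested entry of v2: 287/287 = 1.00000

1.00000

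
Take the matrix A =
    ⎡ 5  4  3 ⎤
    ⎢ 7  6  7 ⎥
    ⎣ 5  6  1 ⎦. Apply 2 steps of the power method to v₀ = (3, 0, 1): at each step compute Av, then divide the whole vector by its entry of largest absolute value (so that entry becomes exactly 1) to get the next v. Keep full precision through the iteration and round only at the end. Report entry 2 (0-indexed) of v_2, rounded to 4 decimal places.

Av0 = (18.00000, 28.00000, 16.00000); divide by 28.00000 → v1 = (0.64286, 1.00000, 0.57143)
Av1 = (8.92857, 14.50000, 9.78571); divide by 14.50000 → v2 = (0.61576, 1.00000, 0.67488)
Requested entry of v2: 274/406 = 0.6749

0.6749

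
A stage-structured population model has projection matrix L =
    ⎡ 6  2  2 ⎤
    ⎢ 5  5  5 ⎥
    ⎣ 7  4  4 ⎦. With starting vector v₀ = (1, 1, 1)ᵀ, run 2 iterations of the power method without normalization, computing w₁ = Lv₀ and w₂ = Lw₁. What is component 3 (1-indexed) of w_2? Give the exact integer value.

190

w1 = Lv₀ = (10, 15, 15)
w2 = Lw1 = (120, 200, 190)
The requested component of w2 is 190.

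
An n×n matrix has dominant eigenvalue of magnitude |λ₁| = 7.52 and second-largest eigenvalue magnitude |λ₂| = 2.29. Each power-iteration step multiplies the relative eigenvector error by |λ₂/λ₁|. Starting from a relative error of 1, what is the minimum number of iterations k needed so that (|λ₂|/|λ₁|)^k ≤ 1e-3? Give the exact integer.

6

|λ₂/λ₁| = 2.29/7.52 = 0.30452
Need k ≥ ln(1e-3) / ln(0.30452) = -6.9078 / -1.1890 ≈ 5.810
Smallest integer k satisfying the bound: 6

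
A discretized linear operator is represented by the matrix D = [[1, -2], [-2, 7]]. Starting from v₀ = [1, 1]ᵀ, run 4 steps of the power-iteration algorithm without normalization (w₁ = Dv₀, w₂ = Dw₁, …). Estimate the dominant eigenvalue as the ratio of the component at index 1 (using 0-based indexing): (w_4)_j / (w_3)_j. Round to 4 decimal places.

λ ≈ 7.6050

w1 = Dv₀ = (1·1 + (-2)·1; (-2)·1 + 7·1) = (-1, 5)
w2 = Dw1 = (1·(-1) + (-2)·5; (-2)·(-1) + 7·5) = (-11, 37)
w3 = Dw2 = (-85, 281)
w4 = Dw3 = (-647, 2137)
Ratio at component: 2137 / 281 = 7.6050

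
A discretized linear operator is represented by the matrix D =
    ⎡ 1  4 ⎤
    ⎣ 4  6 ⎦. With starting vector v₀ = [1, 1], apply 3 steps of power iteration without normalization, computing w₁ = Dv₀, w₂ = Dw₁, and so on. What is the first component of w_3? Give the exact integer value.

w1 = Dv₀ = (1·1 + 4·1; 4·1 + 6·1) = (5, 10)
w2 = Dw1 = (1·5 + 4·10; 4·5 + 6·10) = (45, 80)
w3 = Dw2 = (365, 660)
The requested component of w3 is 365.

365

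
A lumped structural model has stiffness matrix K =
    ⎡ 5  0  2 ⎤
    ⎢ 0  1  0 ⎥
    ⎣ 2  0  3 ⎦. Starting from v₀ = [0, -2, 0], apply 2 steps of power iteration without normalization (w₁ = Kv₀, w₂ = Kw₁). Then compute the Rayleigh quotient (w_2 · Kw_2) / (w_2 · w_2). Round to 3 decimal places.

1.000

w1 = Kv₀ = (0, -2, 0)
w2 = Kw1 = (0, -2, 0)
Kw2 = (0, -2, 0)
w2·Kw2 = 0·0 + (-2)·(-2) + 0·0 = 4; w2·w2 = 0·0 + (-2)·(-2) + 0·0 = 4
λ ≈ 4/4 = 1.000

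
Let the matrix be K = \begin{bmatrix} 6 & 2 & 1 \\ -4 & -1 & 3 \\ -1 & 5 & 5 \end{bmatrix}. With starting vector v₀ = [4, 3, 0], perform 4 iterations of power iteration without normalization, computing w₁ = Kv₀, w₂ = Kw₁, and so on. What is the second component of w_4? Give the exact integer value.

w1 = Kv₀ = (6·4 + 2·3 + 1·0; (-4)·4 + (-1)·3 + 3·0; (-1)·4 + 5·3 + 5·0) = (30, -19, 11)
w2 = Kw1 = (6·30 + 2·(-19) + 1·11; (-4)·30 + (-1)·(-19) + 3·11; (-1)·30 + 5·(-19) + 5·11) = (153, -68, -70)
w3 = Kw2 = (712, -754, -843)
w4 = Kw3 = (1921, -4623, -8697)
The requested component of w4 is -4623.

-4623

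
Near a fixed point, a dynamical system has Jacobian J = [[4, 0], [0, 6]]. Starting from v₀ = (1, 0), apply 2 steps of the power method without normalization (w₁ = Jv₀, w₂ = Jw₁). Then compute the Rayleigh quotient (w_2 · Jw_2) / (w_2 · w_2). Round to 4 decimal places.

w1 = Jv₀ = (4·1 + 0·0; 0·1 + 6·0) = (4, 0)
w2 = Jw1 = (4·4 + 0·0; 0·4 + 6·0) = (16, 0)
Jw2 = (64, 0)
w2·Jw2 = 16·64 + 0·0 = 1024; w2·w2 = 16·16 + 0·0 = 256
λ ≈ 1024/256 = 4.0000

λ ≈ 4.0000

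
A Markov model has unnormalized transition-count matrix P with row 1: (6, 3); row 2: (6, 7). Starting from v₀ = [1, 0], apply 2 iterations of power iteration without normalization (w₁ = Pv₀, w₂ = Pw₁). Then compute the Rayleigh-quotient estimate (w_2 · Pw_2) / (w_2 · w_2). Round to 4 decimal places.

10.8880

w1 = Pv₀ = (6·1 + 3·0; 6·1 + 7·0) = (6, 6)
w2 = Pw1 = (6·6 + 3·6; 6·6 + 7·6) = (54, 78)
Pw2 = (558, 870)
w2·Pw2 = 54·558 + 78·870 = 97992; w2·w2 = 54·54 + 78·78 = 9000
λ ≈ 97992/9000 = 10.8880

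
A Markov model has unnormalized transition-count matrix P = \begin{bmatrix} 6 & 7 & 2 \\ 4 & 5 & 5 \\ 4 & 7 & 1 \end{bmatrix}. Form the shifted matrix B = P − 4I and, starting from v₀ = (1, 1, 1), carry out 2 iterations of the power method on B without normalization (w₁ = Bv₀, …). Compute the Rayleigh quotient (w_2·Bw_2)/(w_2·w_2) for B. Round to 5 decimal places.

B = P − 4I has rows (2, 7, 2); (4, 1, 5); (4, 7, -3)
w1 = Bv₀ = (2·1 + 7·1 + 2·1; 4·1 + 1·1 + 5·1; 4·1 + 7·1 + (-3)·1) = (11, 10, 8)
w2 = Bw1 = (2·11 + 7·10 + 2·8; 4·11 + 1·10 + 5·8; 4·11 + 7·10 + (-3)·8) = (108, 94, 90)
Bw2 = (1054, 976, 820)
w2·Bw2 = 279376; w2·w2 = 28600; μ ≈ 279376/28600 = 9.76839

μ ≈ 9.76839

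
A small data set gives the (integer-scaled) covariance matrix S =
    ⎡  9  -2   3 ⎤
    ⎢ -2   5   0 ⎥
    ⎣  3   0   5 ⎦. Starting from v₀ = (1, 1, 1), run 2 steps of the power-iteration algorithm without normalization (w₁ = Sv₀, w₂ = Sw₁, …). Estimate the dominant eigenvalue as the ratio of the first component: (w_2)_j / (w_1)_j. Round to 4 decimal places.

w1 = Sv₀ = (10, 3, 8)
w2 = Sw1 = (108, -5, 70)
Ratio at component: 108 / 10 = 10.8000

10.8000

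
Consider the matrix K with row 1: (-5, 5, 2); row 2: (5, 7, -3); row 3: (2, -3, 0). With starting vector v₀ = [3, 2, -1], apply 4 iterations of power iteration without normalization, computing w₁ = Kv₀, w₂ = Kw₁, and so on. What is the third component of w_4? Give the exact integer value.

-8384

w1 = Kv₀ = ((-5)·3 + 5·2 + 2·(-1); 5·3 + 7·2 + (-3)·(-1); 2·3 + (-3)·2 + 0·(-1)) = (-7, 32, 0)
w2 = Kw1 = ((-5)·(-7) + 5·32 + 2·0; 5·(-7) + 7·32 + (-3)·0; 2·(-7) + (-3)·32 + 0·0) = (195, 189, -110)
w3 = Kw2 = (-250, 2628, -177)
w4 = Kw3 = (14036, 17677, -8384)
The requested component of w4 is -8384.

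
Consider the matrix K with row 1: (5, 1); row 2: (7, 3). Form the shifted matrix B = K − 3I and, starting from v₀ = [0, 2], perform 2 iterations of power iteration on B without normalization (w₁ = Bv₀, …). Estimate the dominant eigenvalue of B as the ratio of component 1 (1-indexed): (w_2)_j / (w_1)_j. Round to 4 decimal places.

B = K − 3I has rows (2, 1); (7, 0)
w1 = Bv₀ = (2·0 + 1·2; 7·0 + 0·2) = (2, 0)
w2 = Bw1 = (2·2 + 1·0; 7·2 + 0·0) = (4, 14)
Ratio: 4/2 = 2.0000

2.0000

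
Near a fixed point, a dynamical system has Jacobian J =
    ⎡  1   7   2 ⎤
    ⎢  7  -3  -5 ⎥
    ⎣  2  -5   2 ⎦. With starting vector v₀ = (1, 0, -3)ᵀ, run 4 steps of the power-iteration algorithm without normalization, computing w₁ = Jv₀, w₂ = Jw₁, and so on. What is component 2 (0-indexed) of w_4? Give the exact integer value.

-9852

w1 = Jv₀ = (1·1 + 7·0 + 2·(-3); 7·1 + (-3)·0 + (-5)·(-3); 2·1 + (-5)·0 + 2·(-3)) = (-5, 22, -4)
w2 = Jw1 = (1·(-5) + 7·22 + 2·(-4); 7·(-5) + (-3)·22 + (-5)·(-4); 2·(-5) + (-5)·22 + 2·(-4)) = (141, -81, -128)
w3 = Jw2 = (-682, 1870, 431)
w4 = Jw3 = (13270, -12539, -9852)
The requested component of w4 is -9852.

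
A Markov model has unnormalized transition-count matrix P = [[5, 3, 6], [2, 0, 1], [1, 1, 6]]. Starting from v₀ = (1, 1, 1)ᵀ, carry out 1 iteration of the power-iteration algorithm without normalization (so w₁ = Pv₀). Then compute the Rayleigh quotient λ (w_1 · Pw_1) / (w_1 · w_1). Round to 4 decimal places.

w1 = Pv₀ = (5·1 + 3·1 + 6·1; 2·1 + 0·1 + 1·1; 1·1 + 1·1 + 6·1) = (14, 3, 8)
Pw1 = (127, 36, 65)
w1·Pw1 = 14·127 + 3·36 + 8·65 = 2406; w1·w1 = 14·14 + 3·3 + 8·8 = 269
λ ≈ 2406/269 = 8.9442

8.9442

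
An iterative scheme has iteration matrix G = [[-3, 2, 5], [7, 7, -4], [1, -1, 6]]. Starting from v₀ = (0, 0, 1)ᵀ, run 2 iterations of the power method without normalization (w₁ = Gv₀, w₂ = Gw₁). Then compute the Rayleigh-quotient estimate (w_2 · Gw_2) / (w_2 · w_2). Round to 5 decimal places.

λ ≈ 7.90097

w1 = Gv₀ = ((-3)·0 + 2·0 + 5·1; 7·0 + 7·0 + (-4)·1; 1·0 + (-1)·0 + 6·1) = (5, -4, 6)
w2 = Gw1 = ((-3)·5 + 2·(-4) + 5·6; 7·5 + 7·(-4) + (-4)·6; 1·5 + (-1)·(-4) + 6·6) = (7, -17, 45)
Gw2 = (170, -250, 294)
w2·Gw2 = 7·170 + (-17)·(-250) + 45·294 = 18670; w2·w2 = 7·7 + (-17)·(-17) + 45·45 = 2363
λ ≈ 18670/2363 = 7.90097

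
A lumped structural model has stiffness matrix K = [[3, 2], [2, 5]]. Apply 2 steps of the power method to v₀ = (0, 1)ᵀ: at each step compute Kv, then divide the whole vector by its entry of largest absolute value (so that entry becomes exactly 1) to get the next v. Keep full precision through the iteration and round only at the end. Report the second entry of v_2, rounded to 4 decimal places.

1.0000

Kv0 = (2.00000, 5.00000); divide by 5.00000 → v1 = (0.40000, 1.00000)
Kv1 = (3.20000, 5.80000); divide by 5.80000 → v2 = (0.55172, 1.00000)
Requested entry of v2: 29/29 = 1.0000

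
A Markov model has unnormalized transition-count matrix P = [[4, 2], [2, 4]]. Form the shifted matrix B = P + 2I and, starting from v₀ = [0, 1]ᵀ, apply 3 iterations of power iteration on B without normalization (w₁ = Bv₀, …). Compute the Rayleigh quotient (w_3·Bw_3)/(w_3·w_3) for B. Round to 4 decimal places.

B = P + 2I has rows (6, 2); (2, 6)
w1 = Bv₀ = (6·0 + 2·1; 2·0 + 6·1) = (2, 6)
w2 = Bw1 = (6·2 + 2·6; 2·2 + 6·6) = (24, 40)
w3 = Bw2 = (224, 288)
Bw3 = (1920, 2176)
w3·Bw3 = 1056768; w3·w3 = 133120; μ ≈ 1056768/133120 = 7.9385

7.9385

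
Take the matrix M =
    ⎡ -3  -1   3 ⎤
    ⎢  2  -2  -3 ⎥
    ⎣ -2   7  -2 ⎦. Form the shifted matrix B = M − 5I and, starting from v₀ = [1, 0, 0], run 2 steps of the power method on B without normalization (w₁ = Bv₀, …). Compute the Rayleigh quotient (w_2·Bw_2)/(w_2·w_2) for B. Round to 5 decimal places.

-8.10482

B = M − 5I has rows (-8, -1, 3); (2, -7, -3); (-2, 7, -7)
w1 = Bv₀ = ((-8)·1 + (-1)·0 + 3·0; 2·1 + (-7)·0 + (-3)·0; (-2)·1 + 7·0 + (-7)·0) = (-8, 2, -2)
w2 = Bw1 = ((-8)·(-8) + (-1)·2 + 3·(-2); 2·(-8) + (-7)·2 + (-3)·(-2); (-2)·(-8) + 7·2 + (-7)·(-2)) = (56, -24, 44)
Bw2 = (-292, 148, -588)
w2·Bw2 = -45776; w2·w2 = 5648; μ ≈ -45776/5648 = -8.10482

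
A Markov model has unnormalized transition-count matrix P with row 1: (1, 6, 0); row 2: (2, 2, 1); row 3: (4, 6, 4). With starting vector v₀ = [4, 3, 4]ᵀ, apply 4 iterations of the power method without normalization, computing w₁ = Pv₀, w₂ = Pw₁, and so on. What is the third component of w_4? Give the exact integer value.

w1 = Pv₀ = (1·4 + 6·3 + 0·4; 2·4 + 2·3 + 1·4; 4·4 + 6·3 + 4·4) = (22, 18, 50)
w2 = Pw1 = (1·22 + 6·18 + 0·50; 2·22 + 2·18 + 1·50; 4·22 + 6·18 + 4·50) = (130, 130, 396)
w3 = Pw2 = (910, 916, 2884)
w4 = Pw3 = (6406, 6536, 20672)
The requested component of w4 is 20672.

20672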